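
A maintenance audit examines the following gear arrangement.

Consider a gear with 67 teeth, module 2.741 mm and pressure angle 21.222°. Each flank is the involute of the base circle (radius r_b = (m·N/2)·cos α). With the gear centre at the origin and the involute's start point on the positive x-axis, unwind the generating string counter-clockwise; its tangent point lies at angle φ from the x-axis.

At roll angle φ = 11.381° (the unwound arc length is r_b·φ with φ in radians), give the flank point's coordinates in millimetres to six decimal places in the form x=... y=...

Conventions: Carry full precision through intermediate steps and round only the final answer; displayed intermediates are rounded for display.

single-mesh involute tooth geometry (67T wheel at module 2.741)
pitch radius r_p = m·N/2 = 2.741·67/2 = 91.823500
base radius r_b = r_p·cos α = 91.823500·cos 21.222° = 85.596478
roll angle φ = 11.381° = 0.19863592 rad
x = r_b·(cos φ + φ·sin φ) = 87.268515
y = r_b·(sin φ − φ·cos φ) = 0.222738

x=87.268515 y=0.222738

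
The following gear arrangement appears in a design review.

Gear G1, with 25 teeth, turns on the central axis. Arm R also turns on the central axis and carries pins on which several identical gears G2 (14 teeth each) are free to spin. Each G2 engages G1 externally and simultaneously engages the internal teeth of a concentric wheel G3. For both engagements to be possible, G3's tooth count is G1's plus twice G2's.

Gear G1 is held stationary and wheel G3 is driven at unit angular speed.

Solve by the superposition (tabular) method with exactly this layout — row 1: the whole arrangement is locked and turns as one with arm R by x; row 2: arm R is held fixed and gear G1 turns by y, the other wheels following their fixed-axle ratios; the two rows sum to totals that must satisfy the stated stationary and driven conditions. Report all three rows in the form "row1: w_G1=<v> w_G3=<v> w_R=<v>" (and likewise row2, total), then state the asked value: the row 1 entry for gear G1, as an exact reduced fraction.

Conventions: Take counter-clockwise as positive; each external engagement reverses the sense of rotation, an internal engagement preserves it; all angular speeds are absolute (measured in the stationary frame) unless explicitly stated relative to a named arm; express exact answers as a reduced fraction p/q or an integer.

row1: w_G1=53/78 w_G3=53/78 w_R=53/78
row2: w_G1=-53/78 w_G3=25/78 w_R=0
total: w_G1=0 w_G3=1 w_R=53/78
asked value: 53/78

topology: planetary set — G1 25T / G2 14T / G3 53T, arm = carrier (Willis)
row 1 — lock + rotate with arm: ω_sun = ω_ring = ω_arm = x
row 2 (arm held, sun turns y): ω_ring = −(25/53)·y, ω_arm = 0
boundary: total ω_sun = x + y = 0 and total ω_ring = x − (25/53)·y = 1  ⇒  y = -53/78, x = 53/78
row 2 ring = −(25/53)·(-53/78) = 25/78
totals (row 1 + row 2): sun 53/78 + (-53/78) = 0, ring 53/78 + 25/78 = 1, arm 53/78 + 0 = 53/78
asked cell (row1, sun) = 53/78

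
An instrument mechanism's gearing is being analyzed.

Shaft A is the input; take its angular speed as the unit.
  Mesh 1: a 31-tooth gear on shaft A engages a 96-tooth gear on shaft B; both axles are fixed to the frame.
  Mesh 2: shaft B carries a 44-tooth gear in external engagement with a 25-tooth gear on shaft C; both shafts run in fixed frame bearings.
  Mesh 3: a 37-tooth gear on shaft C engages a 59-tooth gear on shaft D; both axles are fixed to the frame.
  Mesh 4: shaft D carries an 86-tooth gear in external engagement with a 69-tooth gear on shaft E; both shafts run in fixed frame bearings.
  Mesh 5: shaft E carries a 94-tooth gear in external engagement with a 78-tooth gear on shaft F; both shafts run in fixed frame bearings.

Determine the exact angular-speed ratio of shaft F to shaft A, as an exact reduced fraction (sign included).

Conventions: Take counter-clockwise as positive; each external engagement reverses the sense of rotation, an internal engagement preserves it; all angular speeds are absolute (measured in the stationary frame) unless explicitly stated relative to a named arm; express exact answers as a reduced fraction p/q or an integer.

-25498957/47630700

class = fixed-axis compound train [5 meshes; 5 ratios multiply, 5 sense flips]
mesh 1 [31T→96T]: running ratio 31/96, sense −
mesh 2 [44T→25T]: running ratio 341/600, sense +
mesh 3 [37T→59T]: running ratio 12617/35400, sense −
mesh 4 [86T→69T]: running ratio 542531/1221300, sense +
mesh 5 [94T→78T]: running ratio 25498957/47630700, sense −
ω_out/ω_in = -25498957/47630700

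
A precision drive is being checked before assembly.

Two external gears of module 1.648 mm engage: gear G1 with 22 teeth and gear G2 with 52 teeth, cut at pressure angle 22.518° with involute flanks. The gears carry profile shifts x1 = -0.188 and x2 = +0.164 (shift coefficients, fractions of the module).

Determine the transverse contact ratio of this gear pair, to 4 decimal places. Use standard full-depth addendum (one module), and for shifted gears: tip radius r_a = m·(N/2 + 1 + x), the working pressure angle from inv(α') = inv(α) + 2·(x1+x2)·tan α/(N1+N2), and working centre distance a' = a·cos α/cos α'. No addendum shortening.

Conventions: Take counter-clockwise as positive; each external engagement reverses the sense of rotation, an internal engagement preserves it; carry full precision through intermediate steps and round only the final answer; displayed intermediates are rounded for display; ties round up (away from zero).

1.5869

recognized (one external pair, fixed centres): single-mesh tooth geometry, m = 1.648, N1 = 22, N2 = 52
base radii: r_b1 = 16.745908, r_b2 = 39.581237
tip radii: r_a1 = 19.466176, r_a2 = 44.766272
inv(α') = inv(22.518°) + 2·(-0.188+0.164)·tan α/(22+52) = 0.02129951  ⇒  α' = 22.42796°
a' = a·cos α / cos α' = 60.9760·cos 22.518°/cos 22.42796° = 60.936373
action lengths: √(r_a1²−r_b1²) = 9.925048, √(r_a2²−r_b2²) = 20.912790
base pitch p_b = π·m·cos α = 4.782620
CR = (9.925048 + 20.912790 − 60.936373·sin 22.42796°)/4.782620 = 1.586851
contact ratio ≈ 1.5869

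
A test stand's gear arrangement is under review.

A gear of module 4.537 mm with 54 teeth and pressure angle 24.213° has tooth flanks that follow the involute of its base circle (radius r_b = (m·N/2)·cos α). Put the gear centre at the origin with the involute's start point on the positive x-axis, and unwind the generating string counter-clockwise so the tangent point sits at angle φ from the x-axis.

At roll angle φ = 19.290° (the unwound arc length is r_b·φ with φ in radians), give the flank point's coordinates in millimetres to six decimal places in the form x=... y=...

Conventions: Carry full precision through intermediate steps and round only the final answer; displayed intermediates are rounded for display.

recognized (one wheel, involute flank): single-mesh tooth geometry, m = 4.537, N = 54
pitch radius r_p = m·N/2 = 4.537·54/2 = 122.499000
base radius r_b = r_p·cos α = 122.499000·cos 24.213° = 111.722406
roll angle φ = 19.290° = 0.33667401 rad
x = r_b·(cos φ + φ·sin φ) = 117.875938
y = r_b·(sin φ − φ·cos φ) = 1.405132

x=117.875938 y=1.405132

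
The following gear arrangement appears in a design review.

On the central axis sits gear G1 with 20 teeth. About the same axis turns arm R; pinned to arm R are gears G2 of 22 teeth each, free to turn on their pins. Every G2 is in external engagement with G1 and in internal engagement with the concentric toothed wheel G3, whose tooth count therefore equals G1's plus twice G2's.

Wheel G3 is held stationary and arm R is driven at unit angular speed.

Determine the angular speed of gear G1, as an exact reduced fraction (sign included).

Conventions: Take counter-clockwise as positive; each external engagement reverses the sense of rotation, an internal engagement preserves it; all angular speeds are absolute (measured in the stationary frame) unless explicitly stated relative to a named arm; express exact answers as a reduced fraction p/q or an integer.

recognized (axles ride arm R): planetary set, 20/22/64 teeth
ring teeth: 20 + 2·22 = 64
20(ω_sun−ω_arm) = −64(ω_ring−ω_arm),  ω_ring = 0, ω_arm = 1
ω_sun = 1 − (64/20)(0−1) = 21/5
exact speed ratio = 21/5

21/5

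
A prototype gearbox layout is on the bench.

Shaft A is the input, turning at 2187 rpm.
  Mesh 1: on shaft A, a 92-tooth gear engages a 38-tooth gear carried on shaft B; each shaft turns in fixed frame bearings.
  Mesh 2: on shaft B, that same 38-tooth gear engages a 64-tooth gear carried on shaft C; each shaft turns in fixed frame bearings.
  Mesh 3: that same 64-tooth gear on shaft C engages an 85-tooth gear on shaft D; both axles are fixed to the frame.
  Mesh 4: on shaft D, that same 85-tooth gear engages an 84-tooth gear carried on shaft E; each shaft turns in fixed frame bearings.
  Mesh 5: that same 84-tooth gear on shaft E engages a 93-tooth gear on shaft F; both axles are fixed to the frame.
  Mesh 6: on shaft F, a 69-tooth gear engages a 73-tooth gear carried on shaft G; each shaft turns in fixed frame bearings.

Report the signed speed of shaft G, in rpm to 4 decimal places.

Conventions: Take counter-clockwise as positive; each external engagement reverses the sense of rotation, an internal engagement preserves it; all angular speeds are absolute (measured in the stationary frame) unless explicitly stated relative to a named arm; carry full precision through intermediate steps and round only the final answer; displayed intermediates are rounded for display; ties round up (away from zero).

recognized (7 fixed axles, 6 meshes): fixed-axis compound train
mesh 1 [92T→38T]: ω = 2187.0000×92/38 = 5294.8421 rpm, sense flips to −
mesh 2 [38T→64T]: ω = 5294.8421×38/64 = 3143.8125 rpm, sense flips to +
mesh 3 [64T→85T]: ω = 3143.8125×64/85 = 2367.1059 rpm, sense flips to −
mesh 4 [85T→84T]: ω = 2367.1059×85/84 = 2395.2857 rpm, sense flips to +
mesh 5 [84T→93T]: ω = 2395.2857×84/93 = 2163.4839 rpm, sense flips to −
mesh 6 [69T→73T]: ω = 2163.4839×69/73 = 2044.9368 rpm, sense flips to +
signed output speed = +2044.9368 rpm

+2044.9368 rpm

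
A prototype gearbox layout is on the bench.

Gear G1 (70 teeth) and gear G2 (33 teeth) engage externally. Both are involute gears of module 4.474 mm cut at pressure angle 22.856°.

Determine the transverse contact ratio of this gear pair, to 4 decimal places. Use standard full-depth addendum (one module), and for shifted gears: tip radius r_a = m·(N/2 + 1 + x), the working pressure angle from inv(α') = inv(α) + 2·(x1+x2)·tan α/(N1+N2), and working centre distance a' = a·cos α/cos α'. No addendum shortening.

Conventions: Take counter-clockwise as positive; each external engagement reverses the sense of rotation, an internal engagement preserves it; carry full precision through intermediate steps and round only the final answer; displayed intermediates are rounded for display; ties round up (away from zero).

1.6081

recognized (one external pair, fixed centres): single-mesh tooth geometry, m = 4.474, N1 = 70, N2 = 33
base radii: r_b1 = 144.295173, r_b2 = 68.024867
tip radii: r_a1 = 161.064000, r_a2 = 78.295000
no profile shift: α' = α, a' = a
action lengths: √(r_a1²−r_b1²) = 71.557774, √(r_a2²−r_b2²) = 38.764990
base pitch p_b = π·m·cos α = 12.951904
CR = (71.557774 + 38.764990 − 230.411000·sin 22.85600°)/12.951904 = 1.608053
contact ratio ≈ 1.6081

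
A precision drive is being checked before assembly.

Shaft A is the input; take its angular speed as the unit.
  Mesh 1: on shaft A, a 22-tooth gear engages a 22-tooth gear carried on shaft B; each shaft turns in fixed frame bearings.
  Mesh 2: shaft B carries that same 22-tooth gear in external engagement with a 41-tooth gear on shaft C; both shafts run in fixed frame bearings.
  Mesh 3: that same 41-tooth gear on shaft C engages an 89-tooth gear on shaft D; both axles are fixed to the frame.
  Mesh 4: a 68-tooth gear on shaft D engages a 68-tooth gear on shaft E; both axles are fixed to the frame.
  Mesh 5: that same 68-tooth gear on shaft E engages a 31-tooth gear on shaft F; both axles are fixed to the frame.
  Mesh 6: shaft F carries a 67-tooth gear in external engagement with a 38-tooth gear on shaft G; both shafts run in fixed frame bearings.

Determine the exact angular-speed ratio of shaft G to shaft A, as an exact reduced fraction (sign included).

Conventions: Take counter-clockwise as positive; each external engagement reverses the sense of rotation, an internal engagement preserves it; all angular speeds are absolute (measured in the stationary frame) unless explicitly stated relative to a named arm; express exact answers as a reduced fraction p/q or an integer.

class = fixed-axis compound train [6 meshes; 6 ratios multiply, 6 sense flips]
mesh 1 [22T→22T]: running ratio 1, sense −
mesh 2 [22T→41T]: running ratio 22/41, sense +
mesh 3 [41T→89T]: running ratio 22/89, sense −
mesh 4 [68T→68T]: running ratio 22/89, sense +
mesh 5 [68T→31T]: running ratio 1496/2759, sense −
mesh 6 [67T→38T]: running ratio 50116/52421, sense +
ω_out/ω_in = 50116/52421

50116/52421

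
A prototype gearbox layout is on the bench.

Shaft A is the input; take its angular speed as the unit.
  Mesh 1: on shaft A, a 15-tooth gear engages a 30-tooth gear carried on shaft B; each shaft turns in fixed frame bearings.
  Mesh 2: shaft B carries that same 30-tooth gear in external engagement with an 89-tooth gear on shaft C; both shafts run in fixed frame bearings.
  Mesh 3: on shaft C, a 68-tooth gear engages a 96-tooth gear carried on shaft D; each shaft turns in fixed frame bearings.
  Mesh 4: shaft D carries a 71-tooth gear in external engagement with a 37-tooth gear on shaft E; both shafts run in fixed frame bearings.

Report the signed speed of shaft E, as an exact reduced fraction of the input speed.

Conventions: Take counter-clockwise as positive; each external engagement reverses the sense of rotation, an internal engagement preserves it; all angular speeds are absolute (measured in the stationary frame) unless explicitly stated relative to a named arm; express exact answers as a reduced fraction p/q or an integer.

6035/26344

4-mesh fixed-axis compound train (all bearings frame-fixed)
mesh 1 [15T→30T]: |ω|/ω_in = 1×15/30 = 1/2, sense flips to −
mesh 2 [30T→89T]: |ω|/ω_in = (1/2)×30/89 = 15/89, sense flips to +
mesh 3 [68T→96T]: |ω|/ω_in = (15/89)×68/96 = 85/712, sense flips to −
mesh 4 [71T→37T]: |ω|/ω_in = (85/712)×71/37 = 6035/26344, sense flips to +
signed output speed (× input speed) = 6035/26344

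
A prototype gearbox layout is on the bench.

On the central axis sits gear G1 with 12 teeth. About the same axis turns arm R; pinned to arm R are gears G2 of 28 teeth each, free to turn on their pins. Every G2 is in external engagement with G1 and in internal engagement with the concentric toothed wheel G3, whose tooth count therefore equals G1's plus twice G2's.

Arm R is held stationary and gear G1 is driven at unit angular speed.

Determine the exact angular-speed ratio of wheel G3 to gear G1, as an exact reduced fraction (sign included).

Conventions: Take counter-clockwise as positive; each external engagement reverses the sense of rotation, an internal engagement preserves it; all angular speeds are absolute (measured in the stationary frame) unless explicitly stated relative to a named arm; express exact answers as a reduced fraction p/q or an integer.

-3/17

class = planetary set [G3 = 12+2·28 = 68; Willis about the carrier]
ring teeth: 12 + 2·28 = 68
12(ω_sun−ω_arm) = −68(ω_ring−ω_arm),  ω_arm = 0, ω_sun = 1
ω_ring = 0 − (12/68)(1−0) = -3/17
ω_out/ω_in = -3/17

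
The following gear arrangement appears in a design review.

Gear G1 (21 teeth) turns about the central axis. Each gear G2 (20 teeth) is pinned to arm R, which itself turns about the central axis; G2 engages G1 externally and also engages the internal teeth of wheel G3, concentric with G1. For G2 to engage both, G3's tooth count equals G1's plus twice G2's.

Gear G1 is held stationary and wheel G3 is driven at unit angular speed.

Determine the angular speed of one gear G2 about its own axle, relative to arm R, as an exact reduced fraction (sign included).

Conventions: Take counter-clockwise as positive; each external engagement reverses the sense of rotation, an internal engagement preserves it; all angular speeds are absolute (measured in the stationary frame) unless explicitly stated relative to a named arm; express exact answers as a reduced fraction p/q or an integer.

1281/1640

class = planetary set [G3 = 21+2·20 = 61; Willis about the carrier]
ring teeth: 21 + 2·20 = 61
21(ω_sun−ω_arm) = −61(ω_ring−ω_arm),  ω_sun = 0, ω_ring = 1
21(0−ω_arm) = −61(1−ω_arm)  ⇒  82·ω_arm = 61  ⇒  ω_arm = 61/82
sun–planet mesh: 21·(0−61/82) = −20·(ω_p−ω_arm)  ⇒  ω_p−ω_arm = 1281/1640
exact speed ratio = 1281/1640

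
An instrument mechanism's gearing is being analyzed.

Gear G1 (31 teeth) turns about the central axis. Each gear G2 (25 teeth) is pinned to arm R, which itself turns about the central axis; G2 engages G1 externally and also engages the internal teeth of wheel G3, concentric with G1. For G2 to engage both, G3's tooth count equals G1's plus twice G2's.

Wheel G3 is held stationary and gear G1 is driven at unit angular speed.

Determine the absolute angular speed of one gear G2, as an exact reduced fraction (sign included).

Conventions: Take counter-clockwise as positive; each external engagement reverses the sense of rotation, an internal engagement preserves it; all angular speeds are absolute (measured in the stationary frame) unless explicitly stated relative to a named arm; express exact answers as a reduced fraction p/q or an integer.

-31/50

class = planetary set [G3 = 31+2·25 = 81; Willis about the carrier]
ring teeth: 31 + 2·25 = 81
31(ω_sun−ω_arm) = −81(ω_ring−ω_arm),  ω_ring = 0, ω_sun = 1
31(1−ω_arm) = −81(0−ω_arm)  ⇒  112·ω_arm = 31  ⇒  ω_arm = 31/112
sun–planet mesh: 31·(1−31/112) = −25·(ω_p−ω_arm)  ⇒  ω_p−ω_arm = -2511/2800
ω_p = 31/112 − 2511/2800 = -31/50
exact speed ratio = -31/50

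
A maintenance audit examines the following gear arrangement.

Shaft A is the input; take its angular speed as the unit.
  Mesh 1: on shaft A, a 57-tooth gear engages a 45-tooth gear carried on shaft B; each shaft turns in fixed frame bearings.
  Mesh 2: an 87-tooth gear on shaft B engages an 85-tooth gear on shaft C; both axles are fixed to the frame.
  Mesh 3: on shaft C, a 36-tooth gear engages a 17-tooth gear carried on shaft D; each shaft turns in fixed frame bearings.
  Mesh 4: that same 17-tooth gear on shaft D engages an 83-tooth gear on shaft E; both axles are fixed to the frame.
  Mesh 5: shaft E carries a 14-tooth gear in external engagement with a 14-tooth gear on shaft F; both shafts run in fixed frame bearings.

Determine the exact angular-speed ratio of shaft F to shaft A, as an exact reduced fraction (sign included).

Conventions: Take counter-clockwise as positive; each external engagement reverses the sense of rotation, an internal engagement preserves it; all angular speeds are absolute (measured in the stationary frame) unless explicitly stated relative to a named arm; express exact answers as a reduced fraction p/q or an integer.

class = fixed-axis compound train [5 meshes; 5 ratios multiply, 5 sense flips]
mesh 1 [57T→45T]: running ratio 19/15, sense −
mesh 2 [87T→85T]: running ratio 551/425, sense +
mesh 3 [36T→17T]: running ratio 19836/7225, sense −
mesh 4 [17T→83T]: running ratio 19836/35275, sense +
mesh 5 [14T→14T]: running ratio 19836/35275, sense −
ω_out/ω_in = -19836/35275

-19836/35275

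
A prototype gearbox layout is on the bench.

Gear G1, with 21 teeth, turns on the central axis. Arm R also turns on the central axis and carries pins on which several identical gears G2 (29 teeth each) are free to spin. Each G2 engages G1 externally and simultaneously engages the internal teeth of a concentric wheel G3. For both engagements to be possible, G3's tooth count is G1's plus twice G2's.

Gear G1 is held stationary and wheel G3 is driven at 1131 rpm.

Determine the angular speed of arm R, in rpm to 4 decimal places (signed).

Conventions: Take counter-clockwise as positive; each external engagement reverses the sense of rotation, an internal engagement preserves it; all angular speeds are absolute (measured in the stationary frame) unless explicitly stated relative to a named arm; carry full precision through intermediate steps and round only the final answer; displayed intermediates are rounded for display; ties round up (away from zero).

planetary set (21T centre, 29T on arm, 79T internal) — Willis relation
normalise by the input: solve with ω_ring = 1, then scale by 1131 rpm
ring teeth: 21 + 2·29 = 79
21(ω_sun−ω_arm) = −79(ω_ring−ω_arm),  ω_sun = 0, ω_ring = 1
21(0−ω_arm) = −79(1−ω_arm)  ⇒  100·ω_arm = 79  ⇒  ω_arm = 79/100
scale: ω_arm = 79/100 × 1131 rpm = +893.4900 rpm

+893.4900 rpm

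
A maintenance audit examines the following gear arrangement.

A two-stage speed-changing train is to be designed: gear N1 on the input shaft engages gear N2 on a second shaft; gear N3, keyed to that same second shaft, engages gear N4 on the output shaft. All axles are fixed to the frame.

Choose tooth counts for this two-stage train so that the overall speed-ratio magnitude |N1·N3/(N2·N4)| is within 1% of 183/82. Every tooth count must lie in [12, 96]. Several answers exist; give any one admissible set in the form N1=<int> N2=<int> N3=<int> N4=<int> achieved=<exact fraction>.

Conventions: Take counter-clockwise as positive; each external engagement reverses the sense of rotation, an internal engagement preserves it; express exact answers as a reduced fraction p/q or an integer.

topology: fixed-axis compound train — 2 stages, target 183/82
target = 183/82 in lowest terms: an exact hit needs N1·N3 = k·183 and N2·N4 = k·82 for one integer k, every count in [12, 96]; additionally prefer no 1:1 stage (N1 ≠ N2, N3 ≠ N4)
k = 1…5: no 1:1-free in-range split of k·183 and k·82 into factor pairs; take k = 6
k = 6: N1·N3 = 1098 = 18·61, N2·N4 = 492 = 12·41
achieved = 18·61/(12·41) = 183/82; |achieved − target| = 0 ≤ 183/8200 ✓

N1=18 N2=12 N3=61 N4=41 achieved=183/82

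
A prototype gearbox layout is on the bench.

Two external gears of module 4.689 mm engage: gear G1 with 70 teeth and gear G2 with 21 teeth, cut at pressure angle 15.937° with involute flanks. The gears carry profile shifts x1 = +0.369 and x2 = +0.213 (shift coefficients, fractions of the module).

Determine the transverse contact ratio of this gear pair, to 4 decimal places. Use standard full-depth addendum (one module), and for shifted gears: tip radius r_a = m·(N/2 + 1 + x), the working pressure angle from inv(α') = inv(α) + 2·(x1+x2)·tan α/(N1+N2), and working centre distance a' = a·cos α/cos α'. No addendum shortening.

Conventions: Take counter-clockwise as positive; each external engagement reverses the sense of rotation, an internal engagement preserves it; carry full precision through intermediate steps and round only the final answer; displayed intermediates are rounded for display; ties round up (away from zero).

recognized (one external pair, fixed centres): single-mesh tooth geometry, m = 4.689, N1 = 70, N2 = 21
base radii: r_b1 = 157.807108, r_b2 = 47.342132
tip radii: r_a1 = 170.534241, r_a2 = 54.922257
inv(α') = inv(15.937°) + 2·(+0.369+0.213)·tan α/(70+21) = 0.01105527  ⇒  α' = 18.15852°
a' = a·cos α / cos α' = 213.3495·cos 15.937°/cos 18.15852° = 215.901585
action lengths: √(r_a1²−r_b1²) = 64.643980, √(r_a2²−r_b2²) = 27.841997
base pitch p_b = π·m·cos α = 14.164733
CR = (64.643980 + 27.841997 − 215.901585·sin 18.15852°)/14.164733 = 1.779129
contact ratio ≈ 1.7791

1.7791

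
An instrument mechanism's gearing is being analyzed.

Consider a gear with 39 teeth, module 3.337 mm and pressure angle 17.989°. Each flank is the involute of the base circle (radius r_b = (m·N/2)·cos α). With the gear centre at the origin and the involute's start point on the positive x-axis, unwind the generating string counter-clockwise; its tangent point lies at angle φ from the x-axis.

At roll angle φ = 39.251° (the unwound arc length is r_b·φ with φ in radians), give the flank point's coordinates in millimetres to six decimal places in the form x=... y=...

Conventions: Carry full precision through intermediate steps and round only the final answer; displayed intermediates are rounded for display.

class = single-mesh tooth geometry [base-circle involute, m = 3.337, 39T]
pitch radius r_p = m·N/2 = 3.337·39/2 = 65.071500
base radius r_b = r_p·cos α = 65.071500·cos 17.989° = 61.890533
roll angle φ = 39.251° = 0.68505918 rad
x = r_b·(cos φ + φ·sin φ) = 74.753333
y = r_b·(sin φ − φ·cos φ) = 6.326550

x=74.753333 y=6.326550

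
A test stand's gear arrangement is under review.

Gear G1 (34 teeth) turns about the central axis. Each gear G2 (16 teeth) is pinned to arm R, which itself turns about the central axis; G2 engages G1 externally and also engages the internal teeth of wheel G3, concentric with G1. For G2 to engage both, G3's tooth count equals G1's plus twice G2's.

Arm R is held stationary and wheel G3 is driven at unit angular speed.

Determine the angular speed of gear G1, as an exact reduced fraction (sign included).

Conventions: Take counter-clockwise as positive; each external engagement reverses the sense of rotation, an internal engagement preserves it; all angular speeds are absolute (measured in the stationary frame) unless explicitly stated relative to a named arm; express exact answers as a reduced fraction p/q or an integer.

recognized (axles ride arm R): planetary set, 34/16/66 teeth
ring teeth: 34 + 2·16 = 66
34(ω_sun−ω_arm) = −66(ω_ring−ω_arm),  ω_arm = 0, ω_ring = 1
ω_sun = 0 − (66/34)(1−0) = -33/17
exact speed ratio = -33/17

-33/17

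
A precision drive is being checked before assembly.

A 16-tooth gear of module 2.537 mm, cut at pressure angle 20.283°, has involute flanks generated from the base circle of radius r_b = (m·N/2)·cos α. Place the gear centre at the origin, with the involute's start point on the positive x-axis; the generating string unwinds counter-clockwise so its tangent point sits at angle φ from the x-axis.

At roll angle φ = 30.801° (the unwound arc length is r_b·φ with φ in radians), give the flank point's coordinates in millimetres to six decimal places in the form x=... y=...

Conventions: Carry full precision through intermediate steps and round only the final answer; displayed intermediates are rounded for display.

x=21.592740 y=0.957661

recognized (one wheel, involute flank): single-mesh tooth geometry, m = 2.537, N = 16
pitch radius r_p = m·N/2 = 2.537·16/2 = 20.296000
base radius r_b = r_p·cos α = 20.296000·cos 20.283° = 19.037482
roll angle φ = 30.801° = 0.53757886 rad
x = r_b·(cos φ + φ·sin φ) = 21.592740
y = r_b·(sin φ − φ·cos φ) = 0.957661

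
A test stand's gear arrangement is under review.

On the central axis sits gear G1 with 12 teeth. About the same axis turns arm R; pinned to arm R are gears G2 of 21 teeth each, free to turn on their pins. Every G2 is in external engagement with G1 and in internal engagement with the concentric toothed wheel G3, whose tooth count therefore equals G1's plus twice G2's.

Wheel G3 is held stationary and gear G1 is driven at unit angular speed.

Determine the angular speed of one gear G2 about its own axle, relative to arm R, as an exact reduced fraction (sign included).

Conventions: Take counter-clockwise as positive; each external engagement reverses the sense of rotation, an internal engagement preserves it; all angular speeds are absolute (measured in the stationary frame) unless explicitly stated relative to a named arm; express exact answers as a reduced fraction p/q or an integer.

-36/77

planetary set (12T centre, 21T on arm, 54T internal) — Willis relation
ring teeth: 12 + 2·21 = 54
12(ω_sun−ω_arm) = −54(ω_ring−ω_arm),  ω_ring = 0, ω_sun = 1
12(1−ω_arm) = −54(0−ω_arm)  ⇒  66·ω_arm = 12  ⇒  ω_arm = 2/11
sun–planet mesh: 12·(1−2/11) = −21·(ω_p−ω_arm)  ⇒  ω_p−ω_arm = -36/77
exact speed ratio = -36/77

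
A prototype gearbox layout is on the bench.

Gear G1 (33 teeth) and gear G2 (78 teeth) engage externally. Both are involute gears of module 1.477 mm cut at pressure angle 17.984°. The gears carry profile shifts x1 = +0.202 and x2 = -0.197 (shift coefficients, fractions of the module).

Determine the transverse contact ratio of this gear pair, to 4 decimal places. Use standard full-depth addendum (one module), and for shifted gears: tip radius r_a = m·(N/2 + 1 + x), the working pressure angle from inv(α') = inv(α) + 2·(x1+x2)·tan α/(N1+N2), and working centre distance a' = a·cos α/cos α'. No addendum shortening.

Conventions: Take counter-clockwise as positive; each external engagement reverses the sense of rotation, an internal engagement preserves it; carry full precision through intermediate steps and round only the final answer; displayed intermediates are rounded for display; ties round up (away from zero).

1.8303

single-mesh involute tooth geometry (33T engaging 78T at module 1.477)
base radii: r_b1 = 23.179825, r_b2 = 54.788677
tip radii: r_a1 = 26.145854, r_a2 = 58.789031
inv(α') = inv(17.984°) + 2·(+0.202-0.197)·tan α/(33+78) = 0.01076022  ⇒  α' = 17.99989°
a' = a·cos α / cos α' = 81.9735·cos 17.984°/cos 17.99989° = 81.980882
action lengths: √(r_a1²−r_b1²) = 12.095511, √(r_a2²−r_b2²) = 21.315511
base pitch p_b = π·m·cos α = 4.413428
CR = (12.095511 + 21.315511 − 81.980882·sin 17.99989°)/4.413428 = 1.830253
contact ratio ≈ 1.8303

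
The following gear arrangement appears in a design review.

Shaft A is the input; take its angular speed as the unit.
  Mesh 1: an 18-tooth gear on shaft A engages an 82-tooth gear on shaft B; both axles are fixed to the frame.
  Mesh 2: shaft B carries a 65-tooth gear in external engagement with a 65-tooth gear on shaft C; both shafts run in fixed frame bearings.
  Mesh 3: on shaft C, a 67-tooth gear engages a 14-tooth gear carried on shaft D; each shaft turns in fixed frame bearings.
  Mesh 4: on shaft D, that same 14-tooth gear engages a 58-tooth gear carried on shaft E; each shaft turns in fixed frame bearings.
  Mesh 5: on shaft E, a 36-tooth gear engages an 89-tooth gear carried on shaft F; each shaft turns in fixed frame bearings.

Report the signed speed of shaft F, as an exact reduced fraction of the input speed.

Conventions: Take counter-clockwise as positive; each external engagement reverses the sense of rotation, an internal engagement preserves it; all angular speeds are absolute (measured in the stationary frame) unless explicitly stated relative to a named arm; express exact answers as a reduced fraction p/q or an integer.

5-mesh fixed-axis compound train (all bearings frame-fixed)
mesh 1 [18T→82T]: |ω|/ω_in = 1×18/82 = 9/41, sense flips to −
mesh 2 [65T→65T]: |ω|/ω_in = (9/41)×65/65 = 9/41, sense flips to +
mesh 3 [67T→14T]: |ω|/ω_in = (9/41)×67/14 = 603/574, sense flips to −
mesh 4 [14T→58T]: |ω|/ω_in = (603/574)×14/58 = 603/2378, sense flips to +
mesh 5 [36T→89T]: |ω|/ω_in = (603/2378)×36/89 = 10854/105821, sense flips to −
signed output speed (× input speed) = -10854/105821

-10854/105821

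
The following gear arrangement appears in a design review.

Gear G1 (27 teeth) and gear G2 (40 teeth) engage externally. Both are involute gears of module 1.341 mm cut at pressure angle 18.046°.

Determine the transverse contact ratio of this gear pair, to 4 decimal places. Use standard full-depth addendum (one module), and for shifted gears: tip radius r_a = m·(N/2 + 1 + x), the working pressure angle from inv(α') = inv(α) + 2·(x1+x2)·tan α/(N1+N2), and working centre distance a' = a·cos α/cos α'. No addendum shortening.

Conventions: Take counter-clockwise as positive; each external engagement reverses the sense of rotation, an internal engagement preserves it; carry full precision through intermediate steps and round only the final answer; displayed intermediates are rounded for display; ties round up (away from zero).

1.7666

topology: single-mesh involute geometry — m = 1.341, 27T/40T pair
base radii: r_b1 = 17.212955, r_b2 = 25.500674
tip radii: r_a1 = 19.444500, r_a2 = 28.161000
no profile shift: α' = α, a' = a
action lengths: √(r_a1²−r_b1²) = 9.044488, √(r_a2²−r_b2²) = 11.948120
base pitch p_b = π·m·cos α = 4.005636
CR = (9.044488 + 11.948120 − 44.923500·sin 18.04600°)/4.005636 = 1.766557
contact ratio ≈ 1.7666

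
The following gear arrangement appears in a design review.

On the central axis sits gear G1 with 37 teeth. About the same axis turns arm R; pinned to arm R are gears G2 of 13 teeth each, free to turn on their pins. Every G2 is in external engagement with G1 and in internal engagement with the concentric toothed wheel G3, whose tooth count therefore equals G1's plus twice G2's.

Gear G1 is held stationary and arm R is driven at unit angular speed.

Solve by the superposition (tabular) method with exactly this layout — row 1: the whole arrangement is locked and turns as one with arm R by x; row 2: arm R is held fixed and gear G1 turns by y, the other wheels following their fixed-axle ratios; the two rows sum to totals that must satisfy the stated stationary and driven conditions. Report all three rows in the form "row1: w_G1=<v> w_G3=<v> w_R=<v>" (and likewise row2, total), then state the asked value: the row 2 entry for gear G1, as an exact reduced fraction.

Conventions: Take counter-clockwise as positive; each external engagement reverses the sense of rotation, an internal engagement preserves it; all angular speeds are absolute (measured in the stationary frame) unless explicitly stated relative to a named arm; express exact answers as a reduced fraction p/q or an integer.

row1: w_G1=1 w_G3=1 w_R=1
row2: w_G1=-1 w_G3=37/63 w_R=0
total: w_G1=0 w_G3=100/63 w_R=1
asked value: -1

planetary set (37T centre, 13T on arm, 63T internal) — Willis relation
row 1 — lock + rotate with arm: ω_sun = ω_ring = ω_arm = x
row 2 — arm fixed, fixed-axis ratios: sun y, ring −(37/63)·y, arm 0
boundary: total ω_sun = x + y = 0 and total ω_arm = x = 1  ⇒  y = -1, x = 1
row 2 ring = −(37/63)·(-1) = 37/63
totals (row 1 + row 2): sun 1 + (-1) = 0, ring 1 + 37/63 = 100/63, arm 1 + 0 = 1
asked cell (row2, sun) = -1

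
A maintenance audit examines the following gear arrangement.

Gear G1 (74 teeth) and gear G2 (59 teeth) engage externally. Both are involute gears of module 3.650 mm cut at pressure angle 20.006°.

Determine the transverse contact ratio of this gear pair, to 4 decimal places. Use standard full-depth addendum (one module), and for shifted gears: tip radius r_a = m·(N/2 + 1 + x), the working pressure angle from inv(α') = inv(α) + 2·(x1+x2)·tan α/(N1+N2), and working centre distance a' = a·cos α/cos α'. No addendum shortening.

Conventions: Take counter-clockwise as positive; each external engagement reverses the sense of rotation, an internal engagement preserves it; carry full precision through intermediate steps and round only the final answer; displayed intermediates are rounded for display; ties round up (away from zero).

topology: single-mesh involute geometry — m = 3.650, 74T/59T pair
base radii: r_b1 = 126.900651, r_b2 = 101.177546
tip radii: r_a1 = 138.700000, r_a2 = 111.325000
no profile shift: α' = α, a' = a
action lengths: √(r_a1²−r_b1²) = 55.981379, √(r_a2²−r_b2²) = 46.436622
base pitch p_b = π·m·cos α = 10.774869
CR = (55.981379 + 46.436622 − 242.725000·sin 20.00600°)/10.774869 = 1.798377
contact ratio ≈ 1.7984

1.7984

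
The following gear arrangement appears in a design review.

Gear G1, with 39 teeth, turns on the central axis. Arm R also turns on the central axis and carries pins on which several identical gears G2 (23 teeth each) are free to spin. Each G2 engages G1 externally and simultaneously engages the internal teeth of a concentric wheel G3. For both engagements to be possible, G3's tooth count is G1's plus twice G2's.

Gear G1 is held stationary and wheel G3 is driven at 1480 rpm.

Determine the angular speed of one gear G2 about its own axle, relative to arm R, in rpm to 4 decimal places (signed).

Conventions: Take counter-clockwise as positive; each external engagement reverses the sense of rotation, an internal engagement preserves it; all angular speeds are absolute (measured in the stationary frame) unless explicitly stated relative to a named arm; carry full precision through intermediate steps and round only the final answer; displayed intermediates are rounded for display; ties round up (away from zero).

+1720.2665 rpm

planetary set (39T centre, 23T on arm, 85T internal) — Willis relation
normalise by the input: solve with ω_ring = 1, then scale by 1480 rpm
ring teeth: 39 + 2·23 = 85
39(ω_sun−ω_arm) = −85(ω_ring−ω_arm),  ω_sun = 0, ω_ring = 1
39(0−ω_arm) = −85(1−ω_arm)  ⇒  124·ω_arm = 85  ⇒  ω_arm = 85/124
sun–planet mesh: 39·(0−85/124) = −23·(ω_p−ω_arm)  ⇒  ω_p−ω_arm = 3315/2852
scale: ω_p−ω_arm = 3315/2852 × 1480 rpm = +1720.2665 rpm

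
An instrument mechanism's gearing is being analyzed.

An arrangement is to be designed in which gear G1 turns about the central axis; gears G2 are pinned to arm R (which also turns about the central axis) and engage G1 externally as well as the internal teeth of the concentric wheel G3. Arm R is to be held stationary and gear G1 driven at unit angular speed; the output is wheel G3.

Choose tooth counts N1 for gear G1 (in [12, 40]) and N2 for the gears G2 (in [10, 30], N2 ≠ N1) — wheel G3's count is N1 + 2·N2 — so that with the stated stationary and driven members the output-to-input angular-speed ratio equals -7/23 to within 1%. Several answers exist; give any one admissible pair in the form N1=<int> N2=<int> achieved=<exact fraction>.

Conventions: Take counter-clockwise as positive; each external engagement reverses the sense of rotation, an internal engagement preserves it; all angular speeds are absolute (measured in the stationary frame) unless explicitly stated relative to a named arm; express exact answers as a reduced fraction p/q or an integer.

N1=14 N2=16 achieved=-7/23

topology: planetary set — design target -7/23, arm = carrier (Willis)
Willis with ω_arm = 0: ω_ring/ω_sun = −N1/N3; set equal to -7/23  ⇒  N3/N1 = −1/(-7/23) = 23/7
N3 = N1 + 2·N2  ⇒  N2/N1 = (N3/N1 − 1)/2 = (23/7 − 1)/2 = 8/7
smallest multiple with N1 ≥ 12 and N2 ≥ 10: k = 2  ⇒  N1 = 2·7 = 14, N2 = 2·8 = 16 (N1 ≤ 40, N2 ≤ 30, N2 ≠ N1 ✓), N3 = 14 + 2·16 = 46
check: −N1/N3 with N1 = 14, N3 = 46 gives -7/23; |achieved − target| = 0 ≤ 7/2300 ✓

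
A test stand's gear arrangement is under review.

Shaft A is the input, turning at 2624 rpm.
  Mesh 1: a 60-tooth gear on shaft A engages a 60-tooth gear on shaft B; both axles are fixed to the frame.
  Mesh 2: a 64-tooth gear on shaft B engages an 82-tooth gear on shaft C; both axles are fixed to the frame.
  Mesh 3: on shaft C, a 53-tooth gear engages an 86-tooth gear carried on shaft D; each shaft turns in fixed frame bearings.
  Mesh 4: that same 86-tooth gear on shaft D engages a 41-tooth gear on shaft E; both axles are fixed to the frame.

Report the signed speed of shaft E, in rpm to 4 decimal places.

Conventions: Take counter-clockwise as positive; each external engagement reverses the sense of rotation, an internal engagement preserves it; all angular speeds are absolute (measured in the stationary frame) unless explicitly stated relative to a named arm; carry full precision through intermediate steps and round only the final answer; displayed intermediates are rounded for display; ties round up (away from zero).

+2647.4146 rpm

topology: fixed-axis compound train — 4 meshes, A→E
mesh 1 [60T→60T]: ω = 2624.0000×60/60 = 2624.0000 rpm, sense flips to −
mesh 2 [64T→82T]: ω = 2624.0000×64/82 = 2048.0000 rpm, sense flips to +
mesh 3 [53T→86T]: ω = 2048.0000×53/86 = 1262.1395 rpm, sense flips to −
mesh 4 [86T→41T]: ω = 1262.1395×86/41 = 2647.4146 rpm, sense flips to +
signed output speed = +2647.4146 rpm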